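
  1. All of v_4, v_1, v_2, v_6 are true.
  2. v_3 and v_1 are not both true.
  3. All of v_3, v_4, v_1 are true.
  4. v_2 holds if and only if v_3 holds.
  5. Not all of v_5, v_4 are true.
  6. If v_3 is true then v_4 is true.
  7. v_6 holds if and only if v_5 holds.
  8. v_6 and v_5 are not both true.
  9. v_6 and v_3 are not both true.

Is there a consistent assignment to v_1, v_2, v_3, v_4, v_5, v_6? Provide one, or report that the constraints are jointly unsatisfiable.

Unsatisfiable — no assignment works.

Case v_3 = True:
  (1) forces v_4 = True.
  (1) forces v_1 = True.
  Constraint (2) is violated (v_3=T, v_1=T) — contradiction.
Case v_3 = False:
  Constraint (3) is violated (v_3=F) — contradiction.
Both cases fail — unsatisfiable.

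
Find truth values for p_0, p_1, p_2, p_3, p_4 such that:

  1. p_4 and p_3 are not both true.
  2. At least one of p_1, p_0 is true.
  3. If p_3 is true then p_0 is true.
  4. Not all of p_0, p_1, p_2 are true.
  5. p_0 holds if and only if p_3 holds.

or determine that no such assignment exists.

p_0=F, p_1=T, p_2=F, p_3=F, p_4=F

  (1) p_4=F, p_3=F — not both ✓
  (2) {p_1, p_0}: 1 true — at least one ✓
  (3) p_3=F ⇒ p_0: vacuous ✓
  (4) {p_0, p_1, p_2}: 1/3 true — not all ✓
  (5) p_0=F, p_3=F — same ✓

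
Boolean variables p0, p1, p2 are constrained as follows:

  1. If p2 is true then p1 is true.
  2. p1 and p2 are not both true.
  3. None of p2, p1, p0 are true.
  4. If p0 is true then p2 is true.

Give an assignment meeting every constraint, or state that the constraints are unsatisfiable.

p0 = False; p1 = False; p2 = False

  (1) p2=F ⇒ p1: vacuous ✓
  (2) p1=F, p2=F — not both ✓
  (3) {p2, p1, p0}: 0 true — none ✓
  (4) p0=F ⇒ p2: vacuous ✓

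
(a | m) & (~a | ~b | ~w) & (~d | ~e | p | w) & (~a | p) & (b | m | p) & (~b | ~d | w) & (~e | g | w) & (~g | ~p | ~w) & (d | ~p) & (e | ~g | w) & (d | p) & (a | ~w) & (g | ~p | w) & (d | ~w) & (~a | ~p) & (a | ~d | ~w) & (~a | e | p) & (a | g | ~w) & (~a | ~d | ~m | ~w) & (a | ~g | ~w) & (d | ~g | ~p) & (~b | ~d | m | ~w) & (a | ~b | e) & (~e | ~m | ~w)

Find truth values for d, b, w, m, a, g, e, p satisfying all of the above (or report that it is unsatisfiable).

d=T, b=F, w=F, m=T, a=F, g=F, e=F, p=F

Set d = True.
Try b = True:
  (~b | ~d | w) forces w = True.
  (~a | ~b | ~w) forces a = False.
  clause (a | ~w) is falsified — backtrack.
So b = False.
Try w = True:
  (a | ~w) forces a = True.
  (~a | p) forces p = True.
  clause (~a | ~p) is falsified — backtrack.
So w = False.
Set m = True.
Try a = True:
  (~a | p) forces p = True.
  clause (~a | ~p) is falsified — backtrack.
So a = False.
Set g = False.
  then (~e | g | w) forces e = False.
  then (g | ~p | w) forces p = False.
All clauses satisfied.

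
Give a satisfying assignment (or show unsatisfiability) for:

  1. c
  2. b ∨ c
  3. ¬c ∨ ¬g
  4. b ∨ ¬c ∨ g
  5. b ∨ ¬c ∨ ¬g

g = False, b = True, c = True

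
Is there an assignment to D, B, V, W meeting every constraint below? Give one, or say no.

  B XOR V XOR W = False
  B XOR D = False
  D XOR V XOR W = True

No satisfying assignment exists.

Adding constraints 1, 2, 3 mod 2: every variable appears an even number of times on the left, so the left side is 0.
But the right sides sum to 1 (mod 2). 0 ≠ 1 — the system is inconsistent.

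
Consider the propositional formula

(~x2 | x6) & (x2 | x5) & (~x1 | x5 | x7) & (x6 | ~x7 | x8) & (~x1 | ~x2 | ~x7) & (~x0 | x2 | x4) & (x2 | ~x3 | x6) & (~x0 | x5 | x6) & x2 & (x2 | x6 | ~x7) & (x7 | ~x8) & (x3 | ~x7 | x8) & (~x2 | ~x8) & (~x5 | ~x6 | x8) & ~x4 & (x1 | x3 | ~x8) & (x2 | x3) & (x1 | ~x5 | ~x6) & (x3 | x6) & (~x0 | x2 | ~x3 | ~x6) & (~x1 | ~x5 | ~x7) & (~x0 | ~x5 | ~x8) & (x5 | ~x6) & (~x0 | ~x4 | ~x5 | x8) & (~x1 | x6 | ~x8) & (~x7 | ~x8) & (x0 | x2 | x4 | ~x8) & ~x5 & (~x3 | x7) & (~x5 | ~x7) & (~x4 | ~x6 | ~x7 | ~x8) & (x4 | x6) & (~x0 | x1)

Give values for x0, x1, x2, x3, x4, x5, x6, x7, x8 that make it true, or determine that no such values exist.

UNSATISFIABLE

Case x5 = True:
  Clause (~x5) is falsified — contradiction.
Case x5 = False:
  (x2 | x5) forces x2 = True.
  (~x2 | x6) forces x6 = True.
  Clause (x5 | ~x6) is falsified — contradiction.
Both cases fail, so the formula is unsatisfiable.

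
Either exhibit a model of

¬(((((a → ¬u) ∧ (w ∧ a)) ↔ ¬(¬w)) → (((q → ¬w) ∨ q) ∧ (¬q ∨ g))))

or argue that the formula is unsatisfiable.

u = False, a = False, g = False, w = False, q = True

  ¬(((((a → ¬u) ∧ (w ∧ a)) ↔ ¬(¬w)) → (((q → ¬w) ∨ q) ∧ (¬q ∨ g)))) = True
    (((a → ¬u) ∧ (w ∧ a)) ↔ ¬(¬w)) → (((q → ¬w) ∨ q) ∧ (¬q ∨ g)) = False
      ((a → ¬u) ∧ (w ∧ a)) ↔ ¬(¬w) = True
        (a → ¬u) ∧ (w ∧ a) = False
          a → ¬u = True
            ¬u = True
          w ∧ a = False
        ¬(¬w) = False
          ¬w = True
      ((q → ¬w) ∨ q) ∧ (¬q ∨ g) = False
        (q → ¬w) ∨ q = True
          q → ¬w = True
            ¬w = True
        ¬q ∨ g = False
          ¬q = False
The formula evaluates to True.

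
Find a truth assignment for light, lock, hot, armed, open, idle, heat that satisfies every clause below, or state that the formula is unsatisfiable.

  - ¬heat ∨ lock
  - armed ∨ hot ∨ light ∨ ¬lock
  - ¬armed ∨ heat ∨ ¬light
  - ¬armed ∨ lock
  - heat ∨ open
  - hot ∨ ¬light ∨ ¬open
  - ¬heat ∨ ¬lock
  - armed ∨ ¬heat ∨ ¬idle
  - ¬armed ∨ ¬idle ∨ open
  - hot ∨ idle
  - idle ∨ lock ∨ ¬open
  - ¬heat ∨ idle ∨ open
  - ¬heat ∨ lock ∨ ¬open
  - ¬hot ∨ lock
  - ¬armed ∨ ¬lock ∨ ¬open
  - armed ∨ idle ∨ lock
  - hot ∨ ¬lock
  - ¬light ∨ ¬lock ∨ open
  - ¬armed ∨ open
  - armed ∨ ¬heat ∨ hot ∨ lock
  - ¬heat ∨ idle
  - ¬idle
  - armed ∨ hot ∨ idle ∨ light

light: True; lock: True; hot: True; armed: False; open: True; idle: False; heat: False

Unit clause (¬idle) forces idle = False.
In (hot ∨ idle) only hot is left, so hot = True.
In (¬hot ∨ lock) only lock is left, so lock = True.
In (¬heat ∨ idle) only ¬heat is left, so heat = False.
In (heat ∨ open) only open is left, so open = True.
In (¬armed ∨ ¬lock ∨ ¬open) only ¬armed is left, so armed = False.
Set light = True.
All clauses satisfied.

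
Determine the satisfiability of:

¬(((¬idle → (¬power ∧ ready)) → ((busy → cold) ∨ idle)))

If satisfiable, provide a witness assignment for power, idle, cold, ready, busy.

power: False; idle: False; cold: False; ready: True; busy: True

  ¬(((¬idle → (¬power ∧ ready)) → ((busy → cold) ∨ idle))) = True
    (¬idle → (¬power ∧ ready)) → ((busy → cold) ∨ idle) = False
      ¬idle → (¬power ∧ ready) = True
        ¬idle = True
        ¬power ∧ ready = True
          ¬power = True
      (busy → cold) ∨ idle = False
        busy → cold = False
The formula evaluates to True.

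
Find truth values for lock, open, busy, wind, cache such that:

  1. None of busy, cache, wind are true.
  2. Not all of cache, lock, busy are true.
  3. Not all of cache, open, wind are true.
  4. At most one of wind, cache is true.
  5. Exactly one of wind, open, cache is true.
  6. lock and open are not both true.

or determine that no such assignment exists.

lock = False, open = True, busy = False, wind = False, cache = False

  (1) {busy, cache, wind}: 0 true — none ✓
  (2) {cache, lock, busy}: 0/3 true — not all ✓
  (3) {cache, open, wind}: 1/3 true — not all ✓
  (4) {wind, cache}: 0 true — at most one ✓
  (5) {wind, open, cache}: 1 true — exactly one ✓
  (6) lock=F, open=T — not both ✓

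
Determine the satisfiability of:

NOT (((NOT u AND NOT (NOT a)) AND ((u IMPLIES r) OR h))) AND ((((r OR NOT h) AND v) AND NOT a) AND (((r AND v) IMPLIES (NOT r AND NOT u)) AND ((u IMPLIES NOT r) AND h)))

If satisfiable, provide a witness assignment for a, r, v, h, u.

Case a = True: the conjunct NOT a is False.
Case a = False: the formula simplifies to ((r OR NOT h) AND v) AND (((r AND v) IMPLIES (NOT r AND NOT u)) AND ((u IMPLIES NOT r) AND h)).
  r = True: simplifies to v AND (NOT v AND (NOT u AND h)).
    v = True: the conjunct NOT v is False.
    v = False: the conjunct v is False.
  r = False: simplifies to (NOT h AND v) AND h.
    h = True: the conjunct NOT h is False.
    h = False: the conjunct h is False.
Both cases fail — unsatisfiable.

Unsatisfiable — no assignment works.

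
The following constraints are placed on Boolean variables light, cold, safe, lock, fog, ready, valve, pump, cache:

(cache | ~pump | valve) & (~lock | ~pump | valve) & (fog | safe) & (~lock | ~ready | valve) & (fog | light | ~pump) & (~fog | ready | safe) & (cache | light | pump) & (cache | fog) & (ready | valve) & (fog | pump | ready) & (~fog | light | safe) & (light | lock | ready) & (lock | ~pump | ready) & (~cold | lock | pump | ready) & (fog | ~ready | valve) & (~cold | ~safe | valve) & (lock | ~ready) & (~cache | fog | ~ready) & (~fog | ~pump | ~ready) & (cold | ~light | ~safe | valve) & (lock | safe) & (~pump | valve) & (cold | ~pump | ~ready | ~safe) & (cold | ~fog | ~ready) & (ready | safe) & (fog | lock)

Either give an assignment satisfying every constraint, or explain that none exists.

light=T, cold=F, safe=T, lock=T, fog=T, ready=F, valve=T, pump=F, cache=F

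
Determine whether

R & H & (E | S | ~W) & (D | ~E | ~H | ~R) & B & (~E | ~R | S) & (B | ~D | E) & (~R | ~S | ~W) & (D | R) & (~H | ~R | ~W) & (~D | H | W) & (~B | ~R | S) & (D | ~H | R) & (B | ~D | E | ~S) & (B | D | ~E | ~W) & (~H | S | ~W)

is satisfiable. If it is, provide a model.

Unit clause (R) forces R = True.
Unit clause (H) forces H = True.
Unit clause (B) forces B = True.
In (~H | ~R | ~W) only ~W is left, so W = False.
In (~B | ~R | S) only S is left, so S = True.
Set D = True.
Set E = False.
All clauses satisfied.

W: False, D: True, R: True, H: True, B: True, E: False, S: True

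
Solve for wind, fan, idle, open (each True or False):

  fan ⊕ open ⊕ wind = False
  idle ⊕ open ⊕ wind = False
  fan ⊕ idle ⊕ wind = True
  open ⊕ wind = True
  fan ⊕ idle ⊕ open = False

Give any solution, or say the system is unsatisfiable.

wind = True; fan = True; idle = True; open = False

fan ⊕ open ⊕ wind = T ⊕ F ⊕ T = False ✓
idle ⊕ open ⊕ wind = T ⊕ F ⊕ T = False ✓
fan ⊕ idle ⊕ wind = T ⊕ T ⊕ T = True ✓
open ⊕ wind = F ⊕ T = True ✓
fan ⊕ idle ⊕ open = T ⊕ T ⊕ F = False ✓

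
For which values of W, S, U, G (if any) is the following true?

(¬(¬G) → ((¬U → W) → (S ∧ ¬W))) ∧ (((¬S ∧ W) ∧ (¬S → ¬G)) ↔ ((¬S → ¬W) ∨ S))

Unsatisfiable

Case W = True: the formula simplifies to ¬G ∧ ((¬S ∧ (¬S → ¬G)) ↔ (S ∨ S)).
  S = True: the conjunct (¬S ∧ (¬S → ¬G)) ↔ (S ∨ S) becomes (False ∧ True) ↔ (True ∨ True) = False.
  S = False: simplifies to ¬G ∧ G.
    G = True: the conjunct ¬G is False.
    G = False: the conjunct G is False.
Case W = False: the conjunct ((¬S ∧ W) ∧ (¬S → ¬G)) ↔ ((¬S → ¬W) ∨ S) becomes (False ∧ (¬S → ¬G)) ↔ (True ∨ S) = False.
Both cases fail — unsatisfiable.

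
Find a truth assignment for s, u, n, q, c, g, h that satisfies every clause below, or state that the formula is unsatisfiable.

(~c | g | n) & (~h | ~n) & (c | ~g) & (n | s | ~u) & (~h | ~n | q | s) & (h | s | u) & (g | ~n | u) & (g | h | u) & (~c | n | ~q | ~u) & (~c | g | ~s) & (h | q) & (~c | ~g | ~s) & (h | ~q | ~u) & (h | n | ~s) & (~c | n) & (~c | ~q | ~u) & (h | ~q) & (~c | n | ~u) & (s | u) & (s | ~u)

Set s = True.
Set u = False.
Set n = False.
  then (h | n | ~s) forces h = True.
  then (~c | n) forces c = False.
  then (c | ~g) forces g = False.
Set q = False.
All clauses satisfied.

s=T; u=F; n=F; q=F; c=F; g=F; h=T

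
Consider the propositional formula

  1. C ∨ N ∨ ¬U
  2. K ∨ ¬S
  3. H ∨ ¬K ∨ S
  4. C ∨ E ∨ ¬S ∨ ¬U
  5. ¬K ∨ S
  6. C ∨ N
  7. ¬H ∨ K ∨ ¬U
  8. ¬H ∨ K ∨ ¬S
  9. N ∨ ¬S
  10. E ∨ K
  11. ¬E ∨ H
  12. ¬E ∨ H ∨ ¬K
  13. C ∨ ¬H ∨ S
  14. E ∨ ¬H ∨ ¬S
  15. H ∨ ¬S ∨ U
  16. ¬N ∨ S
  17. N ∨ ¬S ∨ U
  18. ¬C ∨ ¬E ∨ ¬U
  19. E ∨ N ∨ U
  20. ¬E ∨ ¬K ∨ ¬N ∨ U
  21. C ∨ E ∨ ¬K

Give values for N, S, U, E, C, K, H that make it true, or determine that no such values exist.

Set N = True.
  then (¬N ∨ S) forces S = True.
  then (K ∨ ¬S) forces K = True.
Set U = True.
Set E = True.
  then (¬E ∨ H) forces H = True.
  then (¬C ∨ ¬E ∨ ¬U) forces C = False.
All clauses satisfied.

N = True; S = True; U = True; E = True; C = False; K = True; H = True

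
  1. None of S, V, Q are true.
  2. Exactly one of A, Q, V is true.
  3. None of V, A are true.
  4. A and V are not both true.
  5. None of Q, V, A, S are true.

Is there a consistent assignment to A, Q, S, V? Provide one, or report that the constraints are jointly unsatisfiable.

Case A = True:
  Constraint (3) is violated (A=T) — contradiction.
Case A = False:
  (1) forces S = False.
  (1) forces V = False.
  (1) forces Q = False.
  Constraint (2) is violated (A=F, Q=F, V=F) — contradiction.
Both cases fail — unsatisfiable.

The formula is unsatisfiable.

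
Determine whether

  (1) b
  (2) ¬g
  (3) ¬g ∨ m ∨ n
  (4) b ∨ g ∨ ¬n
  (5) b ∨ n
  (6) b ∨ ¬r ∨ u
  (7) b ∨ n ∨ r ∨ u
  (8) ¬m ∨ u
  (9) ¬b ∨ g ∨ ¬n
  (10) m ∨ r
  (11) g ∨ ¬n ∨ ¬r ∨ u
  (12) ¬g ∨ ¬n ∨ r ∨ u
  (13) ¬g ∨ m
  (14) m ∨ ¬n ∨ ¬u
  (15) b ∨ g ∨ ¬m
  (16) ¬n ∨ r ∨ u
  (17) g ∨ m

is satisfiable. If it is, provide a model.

Unit clause (b) forces b = True.
Unit clause (¬g) forces g = False.
In (¬b ∨ g ∨ ¬n) only ¬n is left, so n = False.
In (g ∨ m) only m is left, so m = True.
In (¬m ∨ u) only u is left, so u = True.
Set r = True.
All clauses satisfied.

g=F, u=T, r=T, n=F, b=T, m=T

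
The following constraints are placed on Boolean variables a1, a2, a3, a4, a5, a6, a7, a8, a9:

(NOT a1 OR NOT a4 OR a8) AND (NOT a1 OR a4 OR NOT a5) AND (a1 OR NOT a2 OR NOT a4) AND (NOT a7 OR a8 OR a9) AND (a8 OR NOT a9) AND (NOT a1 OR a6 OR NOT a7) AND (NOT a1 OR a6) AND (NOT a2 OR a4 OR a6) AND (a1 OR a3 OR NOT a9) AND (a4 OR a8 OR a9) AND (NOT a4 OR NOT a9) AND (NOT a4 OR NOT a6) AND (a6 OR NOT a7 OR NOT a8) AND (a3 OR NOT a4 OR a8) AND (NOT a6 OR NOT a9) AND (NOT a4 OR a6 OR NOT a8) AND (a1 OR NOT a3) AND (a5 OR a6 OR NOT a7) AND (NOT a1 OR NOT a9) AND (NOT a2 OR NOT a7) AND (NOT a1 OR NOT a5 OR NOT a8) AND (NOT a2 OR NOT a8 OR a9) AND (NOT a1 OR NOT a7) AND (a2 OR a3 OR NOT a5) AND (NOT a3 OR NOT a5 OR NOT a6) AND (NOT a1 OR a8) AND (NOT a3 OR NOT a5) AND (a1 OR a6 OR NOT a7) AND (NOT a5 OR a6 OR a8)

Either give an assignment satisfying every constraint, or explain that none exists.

a1 = True, a2 = False, a3 = False, a4 = False, a5 = False, a6 = True, a7 = False, a8 = True, a9 = False

Set a1 = True.
  then (NOT a1 OR a6) forces a6 = True.
  then (NOT a4 OR NOT a6) forces a4 = False.
  then (NOT a6 OR NOT a9) forces a9 = False.
  then (NOT a1 OR NOT a7) forces a7 = False.
  then (NOT a1 OR a8) forces a8 = True.
  then (NOT a1 OR a4 OR NOT a5) forces a5 = False.
  then (NOT a2 OR NOT a8 OR a9) forces a2 = False.
Set a3 = False.
All clauses satisfied.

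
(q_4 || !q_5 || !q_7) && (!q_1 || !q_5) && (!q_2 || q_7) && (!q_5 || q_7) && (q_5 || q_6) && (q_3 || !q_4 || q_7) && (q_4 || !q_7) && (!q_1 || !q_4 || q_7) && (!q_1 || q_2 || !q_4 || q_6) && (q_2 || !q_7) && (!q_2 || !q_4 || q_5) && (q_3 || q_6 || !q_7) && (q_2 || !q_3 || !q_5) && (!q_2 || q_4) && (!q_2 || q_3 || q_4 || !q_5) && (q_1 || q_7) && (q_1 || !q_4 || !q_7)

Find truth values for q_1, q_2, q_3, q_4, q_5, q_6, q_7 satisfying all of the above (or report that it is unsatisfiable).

Set q_1 = True.
  then (!q_1 || !q_5) forces q_5 = False.
  then (q_5 || q_6) forces q_6 = True.
Try q_2 = True:
  (!q_2 || q_7) forces q_7 = True.
  (q_4 || !q_7) forces q_4 = True.
  clause (!q_2 || !q_4 || q_5) is falsified — backtrack.
So q_2 = False.
  then (q_2 || !q_7) forces q_7 = False.
  then (!q_1 || !q_4 || q_7) forces q_4 = False.
Set q_3 = True.
All clauses satisfied.

q_1: True, q_2: False, q_3: True, q_4: False, q_5: False, q_6: True, q_7: False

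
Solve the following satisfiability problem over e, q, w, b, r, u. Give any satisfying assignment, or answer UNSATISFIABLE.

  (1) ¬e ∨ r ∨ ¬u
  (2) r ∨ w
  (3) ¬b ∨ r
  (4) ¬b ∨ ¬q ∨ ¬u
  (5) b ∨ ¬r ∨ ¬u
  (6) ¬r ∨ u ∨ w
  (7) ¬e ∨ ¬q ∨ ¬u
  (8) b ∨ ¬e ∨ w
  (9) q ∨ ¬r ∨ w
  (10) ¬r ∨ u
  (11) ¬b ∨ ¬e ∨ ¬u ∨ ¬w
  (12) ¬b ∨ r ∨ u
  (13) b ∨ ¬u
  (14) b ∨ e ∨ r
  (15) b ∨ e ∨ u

e: False; q: False; w: True; b: True; r: True; u: True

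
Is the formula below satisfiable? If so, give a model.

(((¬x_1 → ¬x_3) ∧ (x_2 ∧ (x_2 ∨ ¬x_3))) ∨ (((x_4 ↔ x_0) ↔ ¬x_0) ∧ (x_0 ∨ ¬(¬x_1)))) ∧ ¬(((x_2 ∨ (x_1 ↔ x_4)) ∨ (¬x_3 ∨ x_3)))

The formula is unsatisfiable.

The conjunct ¬(((x_2 ∨ (x_1 ↔ x_4)) ∨ (¬x_3 ∨ x_3))) is unsatisfiable on its own:
  x_3 = True: this becomes ¬(((x_2 ∨ (x_1 ↔ x_4)) ∨ True)) = False.
  x_3 = False: this becomes ¬(((x_2 ∨ (x_1 ↔ x_4)) ∨ True)) = False.
So the whole conjunction is unsatisfiable.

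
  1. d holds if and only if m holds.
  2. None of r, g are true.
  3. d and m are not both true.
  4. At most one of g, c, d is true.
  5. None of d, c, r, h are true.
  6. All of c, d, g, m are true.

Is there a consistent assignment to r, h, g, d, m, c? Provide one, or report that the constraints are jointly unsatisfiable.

The formula is unsatisfiable.

Case g = True:
  Constraint (2) is violated (g=T) — contradiction.
Case g = False:
  Constraint (6) is violated (g=F) — contradiction.
Both cases fail — unsatisfiable.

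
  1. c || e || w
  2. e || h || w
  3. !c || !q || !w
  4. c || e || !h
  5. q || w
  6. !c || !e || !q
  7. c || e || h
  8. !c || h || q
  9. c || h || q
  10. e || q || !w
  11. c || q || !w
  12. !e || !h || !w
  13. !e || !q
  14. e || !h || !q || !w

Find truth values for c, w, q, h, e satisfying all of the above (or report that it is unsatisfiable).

c=T; w=F; q=T; h=T; e=F

Set c = True.
Try w = True:
  (!c || !q || !w) forces q = False.
  (!c || h || q) forces h = True.
  (e || q || !w) forces e = True.
  clause (!e || !h || !w) is falsified — backtrack.
So w = False.
  then (q || w) forces q = True.
  then (!c || !e || !q) forces e = False.
  then (e || h || w) forces h = True.
All clauses satisfied.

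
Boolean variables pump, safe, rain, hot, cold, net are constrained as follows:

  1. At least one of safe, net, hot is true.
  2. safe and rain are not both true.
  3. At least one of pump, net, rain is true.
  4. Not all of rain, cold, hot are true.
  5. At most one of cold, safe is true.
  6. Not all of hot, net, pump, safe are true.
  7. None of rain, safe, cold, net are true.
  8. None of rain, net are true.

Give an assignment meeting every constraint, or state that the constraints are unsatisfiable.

pump = True, safe = False, rain = False, hot = True, cold = False, net = False

  (1) {safe, net, hot}: 1 true — at least one ✓
  (2) safe=F, rain=F — not both ✓
  (3) {pump, net, rain}: 1 true — at least one ✓
  (4) {rain, cold, hot}: 1/3 true — not all ✓
  (5) {cold, safe}: 0 true — at most one ✓
  (6) {hot, net, pump, safe}: 2/4 true — not all ✓
  (7) {rain, safe, cold, net}: 0 true — none ✓
  (8) {rain, net}: 0 true — none ✓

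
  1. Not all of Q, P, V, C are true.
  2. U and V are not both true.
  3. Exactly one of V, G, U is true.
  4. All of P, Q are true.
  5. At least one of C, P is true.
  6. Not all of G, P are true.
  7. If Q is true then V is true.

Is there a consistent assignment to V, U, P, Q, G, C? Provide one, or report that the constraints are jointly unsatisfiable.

V=T, U=F, P=T, Q=T, G=F, C=F

  (1) {Q, P, V, C}: 3/4 true — not all ✓
  (2) U=F, V=T — not both ✓
  (3) {V, G, U}: 1 true — exactly one ✓
  (4) {P, Q}: all 2 true ✓
  (5) {C, P}: 1 true — at least one ✓
  (6) {G, P}: 1/2 true — not all ✓
  (7) Q=T ⇒ V: T ✓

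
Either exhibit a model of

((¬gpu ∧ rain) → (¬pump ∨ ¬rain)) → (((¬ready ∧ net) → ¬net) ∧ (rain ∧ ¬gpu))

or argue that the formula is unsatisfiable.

ready=T, pump=F, gpu=F, net=F, rain=T

  ((¬gpu ∧ rain) → (¬pump ∨ ¬rain)) → (((¬ready ∧ net) → ¬net) ∧ (rain ∧ ¬gpu)) = True
    (¬gpu ∧ rain) → (¬pump ∨ ¬rain) = True
      ¬gpu ∧ rain = True
        ¬gpu = True
      ¬pump ∨ ¬rain = True
        ¬pump = True
        ¬rain = False
    ((¬ready ∧ net) → ¬net) ∧ (rain ∧ ¬gpu) = True
      (¬ready ∧ net) → ¬net = True
        ¬ready ∧ net = False
          ¬ready = False
        ¬net = True
      rain ∧ ¬gpu = True
        ¬gpu = True
The formula evaluates to True.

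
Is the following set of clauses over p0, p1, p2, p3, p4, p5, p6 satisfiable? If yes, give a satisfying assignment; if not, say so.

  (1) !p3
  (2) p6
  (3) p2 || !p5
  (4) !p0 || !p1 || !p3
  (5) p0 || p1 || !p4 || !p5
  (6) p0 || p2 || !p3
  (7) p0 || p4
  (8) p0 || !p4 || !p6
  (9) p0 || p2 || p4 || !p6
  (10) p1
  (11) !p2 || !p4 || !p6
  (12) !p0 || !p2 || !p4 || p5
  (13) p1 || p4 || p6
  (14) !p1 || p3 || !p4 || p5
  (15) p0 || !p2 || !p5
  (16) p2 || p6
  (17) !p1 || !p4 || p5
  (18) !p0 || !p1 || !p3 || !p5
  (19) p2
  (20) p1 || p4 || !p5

p0=T, p1=T, p2=T, p3=F, p4=F, p5=F, p6=T

Unit clause (!p3) forces p3 = False.
Unit clause (p6) forces p6 = True.
Unit clause (p1) forces p1 = True.
Unit clause (p2) forces p2 = True.
In (!p2 || !p4 || !p6) only !p4 is left, so p4 = False.
In (p0 || p4) only p0 is left, so p0 = True.
Set p5 = False.
All clauses satisfied.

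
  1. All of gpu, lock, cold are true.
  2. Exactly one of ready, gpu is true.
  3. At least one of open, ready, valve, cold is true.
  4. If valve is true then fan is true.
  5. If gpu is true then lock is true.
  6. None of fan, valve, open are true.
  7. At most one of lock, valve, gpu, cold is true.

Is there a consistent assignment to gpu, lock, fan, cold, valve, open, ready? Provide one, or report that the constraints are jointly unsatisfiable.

Case lock = True:
  (1) forces gpu = True.
  Constraint (7) is violated (lock=T, gpu=T) — contradiction.
Case lock = False:
  Constraint (1) is violated (lock=F) — contradiction.
Both cases fail — unsatisfiable.

Unsatisfiable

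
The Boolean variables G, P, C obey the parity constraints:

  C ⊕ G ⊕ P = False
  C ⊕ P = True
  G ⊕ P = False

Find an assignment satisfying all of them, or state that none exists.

G: True, P: True, C: False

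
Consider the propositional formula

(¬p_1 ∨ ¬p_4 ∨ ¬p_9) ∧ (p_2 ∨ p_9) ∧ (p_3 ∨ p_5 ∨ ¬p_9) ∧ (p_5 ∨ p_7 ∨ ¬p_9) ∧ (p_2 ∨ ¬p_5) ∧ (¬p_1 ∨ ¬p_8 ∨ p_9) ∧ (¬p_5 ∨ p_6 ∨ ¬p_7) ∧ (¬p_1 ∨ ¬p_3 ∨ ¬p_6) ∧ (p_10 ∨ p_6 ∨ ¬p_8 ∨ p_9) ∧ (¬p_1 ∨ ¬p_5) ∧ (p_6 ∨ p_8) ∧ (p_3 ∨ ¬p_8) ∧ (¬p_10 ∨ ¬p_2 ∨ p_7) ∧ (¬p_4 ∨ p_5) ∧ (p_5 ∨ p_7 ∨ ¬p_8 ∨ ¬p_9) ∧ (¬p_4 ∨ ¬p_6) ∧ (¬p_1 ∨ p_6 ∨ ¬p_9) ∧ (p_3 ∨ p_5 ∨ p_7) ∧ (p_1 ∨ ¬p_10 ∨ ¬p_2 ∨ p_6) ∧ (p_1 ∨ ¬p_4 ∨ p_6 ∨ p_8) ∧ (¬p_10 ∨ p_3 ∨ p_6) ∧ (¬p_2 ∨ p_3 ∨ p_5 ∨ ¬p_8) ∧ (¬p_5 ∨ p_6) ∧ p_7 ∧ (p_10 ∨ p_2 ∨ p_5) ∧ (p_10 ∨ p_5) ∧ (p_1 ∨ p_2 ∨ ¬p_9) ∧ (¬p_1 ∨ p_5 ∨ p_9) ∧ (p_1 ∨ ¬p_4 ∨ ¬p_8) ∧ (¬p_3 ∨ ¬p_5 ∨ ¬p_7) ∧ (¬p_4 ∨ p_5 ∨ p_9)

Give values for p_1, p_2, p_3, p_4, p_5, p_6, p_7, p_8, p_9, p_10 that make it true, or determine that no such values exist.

p_1=F, p_2=T, p_3=T, p_4=F, p_5=F, p_6=T, p_7=T, p_8=F, p_9=F, p_10=T

Unit clause (p_7) forces p_7 = True.
Set p_1 = False.
Try p_2 = False:
  (p_2 ∨ p_9) forces p_9 = True.
  clause (p_1 ∨ p_2 ∨ ¬p_9) is falsified — backtrack.
So p_2 = True.
Set p_3 = True.
  then (¬p_3 ∨ ¬p_5 ∨ ¬p_7) forces p_5 = False.
  then (¬p_4 ∨ p_5) forces p_4 = False.
  then (p_10 ∨ p_5) forces p_10 = True.
  then (p_1 ∨ ¬p_10 ∨ ¬p_2 ∨ p_6) forces p_6 = True.
Set p_8 = False.
Set p_9 = False.
All clauses satisfied.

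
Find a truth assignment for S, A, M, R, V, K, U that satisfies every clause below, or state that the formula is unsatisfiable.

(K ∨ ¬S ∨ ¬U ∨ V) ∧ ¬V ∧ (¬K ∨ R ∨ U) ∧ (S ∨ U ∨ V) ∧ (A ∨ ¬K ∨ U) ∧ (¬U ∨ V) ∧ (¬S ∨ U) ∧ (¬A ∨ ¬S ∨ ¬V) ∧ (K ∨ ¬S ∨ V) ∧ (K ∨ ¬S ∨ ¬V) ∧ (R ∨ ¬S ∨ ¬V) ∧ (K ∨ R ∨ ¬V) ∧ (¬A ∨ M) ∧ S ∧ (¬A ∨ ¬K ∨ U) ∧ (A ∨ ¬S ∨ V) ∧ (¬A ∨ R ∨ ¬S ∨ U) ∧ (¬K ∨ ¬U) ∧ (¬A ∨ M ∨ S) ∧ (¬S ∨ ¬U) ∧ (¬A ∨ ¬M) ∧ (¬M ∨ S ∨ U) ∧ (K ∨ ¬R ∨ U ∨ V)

Case S = True:
  (¬V) forces V = False.
  (¬U ∨ V) forces U = False.
  Clause (¬S ∨ U) is falsified — contradiction.
Case S = False:
  Clause (S) is falsified — contradiction.
Both cases fail, so the formula is unsatisfiable.

The formula is unsatisfiable.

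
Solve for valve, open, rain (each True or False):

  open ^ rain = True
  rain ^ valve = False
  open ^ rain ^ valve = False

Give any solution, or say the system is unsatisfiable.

valve = True, open = False, rain = True

open ^ rain = F ^ T = True ✓
rain ^ valve = T ^ T = False ✓
open ^ rain ^ valve = F ^ T ^ T = False ✓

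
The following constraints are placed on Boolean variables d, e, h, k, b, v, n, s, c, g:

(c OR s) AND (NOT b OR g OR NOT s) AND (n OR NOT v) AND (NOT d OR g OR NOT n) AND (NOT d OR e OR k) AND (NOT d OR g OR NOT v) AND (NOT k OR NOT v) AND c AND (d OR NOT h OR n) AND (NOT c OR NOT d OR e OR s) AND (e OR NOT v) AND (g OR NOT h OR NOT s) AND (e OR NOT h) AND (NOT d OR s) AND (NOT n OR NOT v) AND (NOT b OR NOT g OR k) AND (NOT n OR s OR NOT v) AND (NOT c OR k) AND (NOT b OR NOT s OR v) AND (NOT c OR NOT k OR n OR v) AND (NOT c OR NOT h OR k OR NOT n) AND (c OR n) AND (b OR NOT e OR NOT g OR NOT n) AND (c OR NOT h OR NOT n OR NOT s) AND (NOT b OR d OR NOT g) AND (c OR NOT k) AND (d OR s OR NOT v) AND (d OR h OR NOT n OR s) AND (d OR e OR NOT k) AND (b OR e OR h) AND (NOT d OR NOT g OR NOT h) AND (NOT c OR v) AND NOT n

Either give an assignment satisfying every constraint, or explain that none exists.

Case v = True:
  (n OR NOT v) forces n = True.
  Clause (NOT n OR NOT v) is falsified — contradiction.
Case v = False:
  (c) forces c = True.
  Clause (NOT c OR v) is falsified — contradiction.
Both cases fail, so the formula is unsatisfiable.

The formula is unsatisfiable.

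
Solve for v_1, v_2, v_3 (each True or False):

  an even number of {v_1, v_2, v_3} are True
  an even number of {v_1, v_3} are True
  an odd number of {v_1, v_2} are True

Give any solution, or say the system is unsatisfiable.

v_1 = True, v_2 = False, v_3 = True

{v_1, v_2, v_3}: 2 true → even ✓
{v_1, v_3}: 2 true → even ✓
{v_1, v_2}: 1 true → odd ✓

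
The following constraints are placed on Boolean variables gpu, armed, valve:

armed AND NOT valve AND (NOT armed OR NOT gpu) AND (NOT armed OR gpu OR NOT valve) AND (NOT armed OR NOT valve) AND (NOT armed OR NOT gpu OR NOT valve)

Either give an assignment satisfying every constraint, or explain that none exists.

gpu = False, armed = True, valve = False

Unit clause (armed) forces armed = True.
Unit clause (NOT valve) forces valve = False.
In (NOT armed OR NOT gpu) only NOT gpu is left, so gpu = False.
All clauses satisfied.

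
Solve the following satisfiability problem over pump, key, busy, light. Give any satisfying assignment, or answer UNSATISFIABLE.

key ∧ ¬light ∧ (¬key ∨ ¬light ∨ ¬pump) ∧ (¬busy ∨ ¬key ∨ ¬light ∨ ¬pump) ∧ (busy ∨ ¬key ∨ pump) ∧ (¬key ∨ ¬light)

Unit clause (key) forces key = True.
Unit clause (¬light) forces light = False.
Set pump = True.
Set busy = False.
Check each clause:
  (key): key holds.
  (¬light): ¬light holds.
  (¬key ∨ ¬light ∨ ¬pump): ¬light holds.
  (¬busy ∨ ¬key ∨ ¬light ∨ ¬pump): ¬busy holds.
  (busy ∨ ¬key ∨ pump): pump holds.
  (¬key ∨ ¬light): ¬light holds.
All clauses satisfied.

pump = True; key = True; busy = False; light = False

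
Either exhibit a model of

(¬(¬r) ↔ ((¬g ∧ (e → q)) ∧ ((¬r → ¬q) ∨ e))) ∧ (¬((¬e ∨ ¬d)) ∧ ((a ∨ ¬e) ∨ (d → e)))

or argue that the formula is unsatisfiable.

r = True, q = True, d = True, e = True, a = False, g = False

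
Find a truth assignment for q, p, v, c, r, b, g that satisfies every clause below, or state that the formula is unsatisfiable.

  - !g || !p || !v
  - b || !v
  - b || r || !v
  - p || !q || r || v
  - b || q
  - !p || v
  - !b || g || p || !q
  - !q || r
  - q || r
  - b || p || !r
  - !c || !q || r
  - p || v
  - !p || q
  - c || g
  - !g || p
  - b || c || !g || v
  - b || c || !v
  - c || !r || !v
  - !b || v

q = False; p = False; v = True; c = True; r = True; b = True; g = False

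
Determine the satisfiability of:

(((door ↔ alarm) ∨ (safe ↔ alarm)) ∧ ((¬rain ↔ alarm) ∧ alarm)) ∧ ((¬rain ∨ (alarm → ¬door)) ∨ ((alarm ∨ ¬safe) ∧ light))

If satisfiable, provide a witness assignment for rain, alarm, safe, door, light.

rain=F, alarm=T, safe=T, door=T, light=F

  ((door ↔ alarm) ∨ (safe ↔ alarm)) ∧ ((¬rain ↔ alarm) ∧ alarm) = True
    (door ↔ alarm) ∨ (safe ↔ alarm) = True
      door ↔ alarm = True
      safe ↔ alarm = True
    (¬rain ↔ alarm) ∧ alarm = True
      ¬rain ↔ alarm = True
        ¬rain = True
  (¬rain ∨ (alarm → ¬door)) ∨ ((alarm ∨ ¬safe) ∧ light) = True
    ¬rain ∨ (alarm → ¬door) = True
      ¬rain = True
      alarm → ¬door = False
        ¬door = False
    (alarm ∨ ¬safe) ∧ light = False
      alarm ∨ ¬safe = True
        ¬safe = False
Both conjuncts True, so the formula holds.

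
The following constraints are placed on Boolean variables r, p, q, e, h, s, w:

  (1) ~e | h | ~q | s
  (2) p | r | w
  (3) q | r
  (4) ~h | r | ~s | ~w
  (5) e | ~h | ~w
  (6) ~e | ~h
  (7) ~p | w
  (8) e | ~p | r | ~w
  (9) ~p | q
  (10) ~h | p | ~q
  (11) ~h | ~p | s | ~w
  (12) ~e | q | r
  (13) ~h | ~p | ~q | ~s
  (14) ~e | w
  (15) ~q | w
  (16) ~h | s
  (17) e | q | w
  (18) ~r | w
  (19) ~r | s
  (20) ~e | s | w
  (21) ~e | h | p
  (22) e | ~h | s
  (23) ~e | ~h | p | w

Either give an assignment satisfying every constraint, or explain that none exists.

Set r = True.
  then (~r | w) forces w = True.
  then (~r | s) forces s = True.
Set p = True.
  then (~p | q) forces q = True.
  then (~h | ~p | ~q | ~s) forces h = False.
Set e = True.
All clauses satisfied.

r = True; p = True; q = True; e = True; h = False; s = True; w = True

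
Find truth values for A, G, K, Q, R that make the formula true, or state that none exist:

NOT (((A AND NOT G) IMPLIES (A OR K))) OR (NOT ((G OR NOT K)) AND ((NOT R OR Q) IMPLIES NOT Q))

A = True, G = False, K = True, Q = False, R = False

  NOT (((A AND NOT G) IMPLIES (A OR K))) OR (NOT ((G OR NOT K)) AND ((NOT R OR Q) IMPLIES NOT Q)) = True
    NOT (((A AND NOT G) IMPLIES (A OR K))) = False
      (A AND NOT G) IMPLIES (A OR K) = True
        A AND NOT G = True
          NOT G = True
        A OR K = True
    NOT ((G OR NOT K)) AND ((NOT R OR Q) IMPLIES NOT Q) = True
      NOT ((G OR NOT K)) = True
        G OR NOT K = False
          NOT K = False
      (NOT R OR Q) IMPLIES NOT Q = True
        NOT R OR Q = True
          NOT R = True
        NOT Q = True
The formula evaluates to True.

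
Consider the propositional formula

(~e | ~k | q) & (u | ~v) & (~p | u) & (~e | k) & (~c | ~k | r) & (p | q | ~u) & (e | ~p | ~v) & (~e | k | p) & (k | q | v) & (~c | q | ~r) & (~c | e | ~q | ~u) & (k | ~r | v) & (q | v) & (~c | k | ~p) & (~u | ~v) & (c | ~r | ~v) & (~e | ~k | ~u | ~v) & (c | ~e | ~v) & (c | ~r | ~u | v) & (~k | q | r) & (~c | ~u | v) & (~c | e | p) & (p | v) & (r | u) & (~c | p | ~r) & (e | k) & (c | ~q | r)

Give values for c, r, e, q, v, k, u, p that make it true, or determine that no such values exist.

Case v = True:
  (u | ~v) forces u = True.
  Clause (~u | ~v) is falsified — contradiction.
Case v = False:
  (q | v) forces q = True.
  (p | v) forces p = True.
  (~p | u) forces u = True.
  (~c | ~u | v) forces c = False.
  (c | ~r | ~u | v) forces r = False.
  Clause (c | ~q | r) is falsified — contradiction.
Both cases fail, so the formula is unsatisfiable.

Unsatisfiable — no assignment works.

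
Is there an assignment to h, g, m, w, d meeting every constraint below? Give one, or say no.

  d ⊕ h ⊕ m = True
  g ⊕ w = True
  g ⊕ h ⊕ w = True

h = False, g = False, m = True, w = True, d = False

d ⊕ h ⊕ m = F ⊕ F ⊕ T = True ✓
g ⊕ w = F ⊕ T = True ✓
g ⊕ h ⊕ w = F ⊕ F ⊕ T = True ✓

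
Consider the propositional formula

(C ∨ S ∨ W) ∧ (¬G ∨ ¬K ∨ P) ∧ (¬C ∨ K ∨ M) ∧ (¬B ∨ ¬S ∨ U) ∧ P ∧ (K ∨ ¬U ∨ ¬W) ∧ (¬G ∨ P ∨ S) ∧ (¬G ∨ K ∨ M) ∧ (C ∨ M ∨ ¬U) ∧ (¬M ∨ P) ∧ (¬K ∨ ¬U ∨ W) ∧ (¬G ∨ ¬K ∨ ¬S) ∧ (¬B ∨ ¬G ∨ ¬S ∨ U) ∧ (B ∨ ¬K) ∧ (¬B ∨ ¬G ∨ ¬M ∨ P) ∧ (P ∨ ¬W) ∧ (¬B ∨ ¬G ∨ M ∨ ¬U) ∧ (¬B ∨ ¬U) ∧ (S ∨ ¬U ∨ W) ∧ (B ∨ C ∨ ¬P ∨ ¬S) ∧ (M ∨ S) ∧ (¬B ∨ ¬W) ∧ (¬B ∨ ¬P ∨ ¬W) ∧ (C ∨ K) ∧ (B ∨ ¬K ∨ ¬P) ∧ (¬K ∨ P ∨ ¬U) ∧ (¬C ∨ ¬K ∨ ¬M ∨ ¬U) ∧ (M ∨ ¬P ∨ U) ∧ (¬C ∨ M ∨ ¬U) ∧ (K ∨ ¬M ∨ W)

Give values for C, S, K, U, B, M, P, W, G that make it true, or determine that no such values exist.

Unit clause (P) forces P = True.
Set C = True.
Set S = False.
  then (M ∨ S) forces M = True.
Set K = True.
  then (B ∨ ¬K) forces B = True.
  then (¬B ∨ ¬U) forces U = False.
  then (¬B ∨ ¬W) forces W = False.
Set G = True.
All clauses satisfied.

C = True; S = False; K = True; U = False; B = True; M = True; P = True; W = False; G = True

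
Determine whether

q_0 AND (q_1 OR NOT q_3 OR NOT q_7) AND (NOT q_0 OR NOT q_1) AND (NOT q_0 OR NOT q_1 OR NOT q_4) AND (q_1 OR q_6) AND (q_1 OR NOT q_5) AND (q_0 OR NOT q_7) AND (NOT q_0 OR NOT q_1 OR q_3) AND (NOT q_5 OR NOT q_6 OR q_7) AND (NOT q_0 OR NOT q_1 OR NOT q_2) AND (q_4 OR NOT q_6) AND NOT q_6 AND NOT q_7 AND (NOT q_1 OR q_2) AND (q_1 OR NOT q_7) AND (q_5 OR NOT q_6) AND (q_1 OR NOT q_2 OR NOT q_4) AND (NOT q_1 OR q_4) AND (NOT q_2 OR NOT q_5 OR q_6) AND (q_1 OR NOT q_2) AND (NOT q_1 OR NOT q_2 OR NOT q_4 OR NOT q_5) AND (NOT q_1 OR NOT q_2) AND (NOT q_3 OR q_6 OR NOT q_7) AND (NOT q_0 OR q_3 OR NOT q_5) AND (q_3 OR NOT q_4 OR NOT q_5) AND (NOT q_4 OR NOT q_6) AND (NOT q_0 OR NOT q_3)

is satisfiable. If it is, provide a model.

The formula is unsatisfiable.

Case q_0 = True:
  (NOT q_0 OR NOT q_1) forces q_1 = False.
  (q_1 OR q_6) forces q_6 = True.
  Clause (NOT q_6) is falsified — contradiction.
Case q_0 = False:
  Clause (q_0) is falsified — contradiction.
Both cases fail, so the formula is unsatisfiable.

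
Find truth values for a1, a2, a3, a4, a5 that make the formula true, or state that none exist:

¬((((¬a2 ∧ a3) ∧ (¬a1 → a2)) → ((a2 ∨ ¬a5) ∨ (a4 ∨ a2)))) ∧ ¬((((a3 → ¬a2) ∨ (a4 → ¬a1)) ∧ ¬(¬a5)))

Case a2 = True: the conjunct ¬((((¬a2 ∧ a3) ∧ (¬a1 → a2)) → ((a2 ∨ ¬a5) ∨ (a4 ∨ a2)))) becomes ¬((False → True)) = False.
Case a2 = False: the formula simplifies to ¬(((a3 ∧ a1) → (¬a5 ∨ a4))) ∧ ¬(¬(¬a5)).
  a5 = True: the conjunct ¬(¬(¬a5)) becomes ¬(¬False) = False.
  a5 = False: the conjunct ¬(((a3 ∧ a1) → (¬a5 ∨ a4))) becomes ¬(((a3 ∧ a1) → True)) = False.
Both cases fail — unsatisfiable.

UNSATISFIABLE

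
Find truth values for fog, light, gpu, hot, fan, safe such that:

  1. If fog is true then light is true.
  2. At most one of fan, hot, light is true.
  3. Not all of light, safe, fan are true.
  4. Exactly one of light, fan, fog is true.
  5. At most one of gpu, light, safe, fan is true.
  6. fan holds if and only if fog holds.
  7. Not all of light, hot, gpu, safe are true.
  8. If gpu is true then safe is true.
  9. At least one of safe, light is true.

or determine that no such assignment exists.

fog: False, light: True, gpu: False, hot: False, fan: False, safe: False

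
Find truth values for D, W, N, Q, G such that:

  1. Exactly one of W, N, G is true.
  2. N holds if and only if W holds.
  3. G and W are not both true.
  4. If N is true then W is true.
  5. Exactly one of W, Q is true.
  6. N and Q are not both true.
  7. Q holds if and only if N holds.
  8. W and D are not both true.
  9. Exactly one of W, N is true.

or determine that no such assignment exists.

The formula is unsatisfiable.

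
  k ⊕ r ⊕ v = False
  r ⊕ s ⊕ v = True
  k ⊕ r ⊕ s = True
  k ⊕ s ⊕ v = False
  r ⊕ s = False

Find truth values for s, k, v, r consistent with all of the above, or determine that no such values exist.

s = False; k = True; v = True; r = False

k ⊕ r ⊕ v = T ⊕ F ⊕ T = False ✓
r ⊕ s ⊕ v = F ⊕ F ⊕ T = True ✓
k ⊕ r ⊕ s = T ⊕ F ⊕ F = True ✓
k ⊕ s ⊕ v = T ⊕ F ⊕ T = False ✓
r ⊕ s = F ⊕ F = False ✓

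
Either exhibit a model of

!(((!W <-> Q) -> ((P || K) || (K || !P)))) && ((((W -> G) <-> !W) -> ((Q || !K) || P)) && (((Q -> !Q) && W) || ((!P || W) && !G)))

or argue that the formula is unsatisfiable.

Unsatisfiable — no assignment works.

The conjunct !(((!W <-> Q) -> ((P || K) || (K || !P)))) is unsatisfiable on its own:
  P = True: this becomes !(((!W <-> Q) -> True)) = False.
  P = False: this becomes !(((!W <-> Q) -> True)) = False.
So the whole conjunction is unsatisfiable.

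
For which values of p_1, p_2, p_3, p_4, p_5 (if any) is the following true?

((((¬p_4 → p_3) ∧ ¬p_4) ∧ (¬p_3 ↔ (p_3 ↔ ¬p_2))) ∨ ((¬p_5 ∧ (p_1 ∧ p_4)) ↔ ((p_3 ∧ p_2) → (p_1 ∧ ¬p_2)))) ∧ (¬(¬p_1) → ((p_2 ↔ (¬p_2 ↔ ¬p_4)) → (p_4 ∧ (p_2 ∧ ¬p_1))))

p_1=T, p_2=T, p_3=T, p_4=F, p_5=F

  (((¬p_4 → p_3) ∧ ¬p_4) ∧ (¬p_3 ↔ (p_3 ↔ ¬p_2))) ∨ ((¬p_5 ∧ (p_1 ∧ p_4)) ↔ ((p_3 ∧ p_2) → (p_1 ∧ ¬p_2))) = True
    ((¬p_4 → p_3) ∧ ¬p_4) ∧ (¬p_3 ↔ (p_3 ↔ ¬p_2)) = True
      (¬p_4 → p_3) ∧ ¬p_4 = True
        ¬p_4 → p_3 = True
          ¬p_4 = True
        ¬p_4 = True
      ¬p_3 ↔ (p_3 ↔ ¬p_2) = True
        ¬p_3 = False
        p_3 ↔ ¬p_2 = False
          ¬p_2 = False
    (¬p_5 ∧ (p_1 ∧ p_4)) ↔ ((p_3 ∧ p_2) → (p_1 ∧ ¬p_2)) = True
      ¬p_5 ∧ (p_1 ∧ p_4) = False
        ¬p_5 = True
        p_1 ∧ p_4 = False
      (p_3 ∧ p_2) → (p_1 ∧ ¬p_2) = False
        p_3 ∧ p_2 = True
        p_1 ∧ ¬p_2 = False
          ¬p_2 = False
  ¬(¬p_1) → ((p_2 ↔ (¬p_2 ↔ ¬p_4)) → (p_4 ∧ (p_2 ∧ ¬p_1))) = True
    ¬(¬p_1) = True
      ¬p_1 = False
    (p_2 ↔ (¬p_2 ↔ ¬p_4)) → (p_4 ∧ (p_2 ∧ ¬p_1)) = True
      p_2 ↔ (¬p_2 ↔ ¬p_4) = False
        ¬p_2 ↔ ¬p_4 = False
          ¬p_2 = False
          ¬p_4 = True
      p_4 ∧ (p_2 ∧ ¬p_1) = False
        p_2 ∧ ¬p_1 = False
          ¬p_1 = False
Both conjuncts True, so the formula holds.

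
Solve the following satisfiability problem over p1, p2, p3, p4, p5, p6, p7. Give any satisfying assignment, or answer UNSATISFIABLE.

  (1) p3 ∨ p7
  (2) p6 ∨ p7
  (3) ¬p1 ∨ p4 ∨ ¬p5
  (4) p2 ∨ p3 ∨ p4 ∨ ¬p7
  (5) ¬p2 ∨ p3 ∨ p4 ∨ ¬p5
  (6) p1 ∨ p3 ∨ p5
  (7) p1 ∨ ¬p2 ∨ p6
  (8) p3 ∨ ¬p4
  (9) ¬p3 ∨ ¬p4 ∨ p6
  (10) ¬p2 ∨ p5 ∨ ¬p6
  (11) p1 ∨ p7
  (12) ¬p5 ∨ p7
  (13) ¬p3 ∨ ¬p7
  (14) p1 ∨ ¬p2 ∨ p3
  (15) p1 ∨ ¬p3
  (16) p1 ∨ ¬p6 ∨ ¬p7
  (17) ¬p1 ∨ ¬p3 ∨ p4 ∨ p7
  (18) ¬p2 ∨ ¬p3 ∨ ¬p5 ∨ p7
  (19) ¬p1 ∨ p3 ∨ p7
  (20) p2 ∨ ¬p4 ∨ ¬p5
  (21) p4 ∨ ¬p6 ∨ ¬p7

Set p1 = True.
Set p2 = False.
Try p3 = False:
  (p3 ∨ p7) forces p7 = True.
  (p2 ∨ p3 ∨ p4 ∨ ¬p7) forces p4 = True.
  clause (p3 ∨ ¬p4) is falsified — backtrack.
So p3 = True.
  then (¬p3 ∨ ¬p7) forces p7 = False.
  then (¬p1 ∨ ¬p3 ∨ p4 ∨ p7) forces p4 = True.
  then (p2 ∨ ¬p4 ∨ ¬p5) forces p5 = False.
  then (p6 ∨ p7) forces p6 = True.
All clauses satisfied.

p1 = True, p2 = False, p3 = True, p4 = True, p5 = False, p6 = True, p7 = False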